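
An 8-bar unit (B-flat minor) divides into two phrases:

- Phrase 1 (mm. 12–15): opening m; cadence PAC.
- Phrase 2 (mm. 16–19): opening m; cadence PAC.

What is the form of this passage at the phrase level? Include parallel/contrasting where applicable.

Both phrases have the same opening (m) and the same cadence (perfect authentic cadence): the second is a restatement, not a consequent, so this is a repeated phrase rather than a period.

repeated phrase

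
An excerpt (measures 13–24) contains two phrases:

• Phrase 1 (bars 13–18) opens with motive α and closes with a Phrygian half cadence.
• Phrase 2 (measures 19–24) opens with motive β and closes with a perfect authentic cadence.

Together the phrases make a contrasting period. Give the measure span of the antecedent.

measures 13–18

The phrase ending with the weaker cadence (Phrygian half cadence) is the antecedent; the one ending more conclusively (perfect authentic cadence) is the consequent. The antecedent is measures 13–18.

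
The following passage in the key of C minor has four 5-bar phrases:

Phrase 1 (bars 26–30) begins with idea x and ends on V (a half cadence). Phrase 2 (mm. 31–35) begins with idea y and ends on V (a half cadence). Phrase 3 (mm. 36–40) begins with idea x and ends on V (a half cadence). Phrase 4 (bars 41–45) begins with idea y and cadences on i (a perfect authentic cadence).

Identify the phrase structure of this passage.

parallel double period

Four phrases in two halves: the first half (bars 26-35) ends with a half cadence, the second (bars 36–45) with a perfect authentic cadence — a large antecedent–consequent pair, i.e. a double period.
Phrase 3 begins with the same material as phrase 1, making it parallel.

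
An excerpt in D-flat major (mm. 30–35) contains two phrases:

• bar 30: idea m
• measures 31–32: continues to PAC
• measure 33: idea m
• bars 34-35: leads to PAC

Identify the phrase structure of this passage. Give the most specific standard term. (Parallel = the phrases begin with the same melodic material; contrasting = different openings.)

repeated phrase

Both phrases have the same opening (m) and the same cadence (perfect authentic cadence): the second is a restatement, not a consequent, so this is a repeated phrase rather than a period.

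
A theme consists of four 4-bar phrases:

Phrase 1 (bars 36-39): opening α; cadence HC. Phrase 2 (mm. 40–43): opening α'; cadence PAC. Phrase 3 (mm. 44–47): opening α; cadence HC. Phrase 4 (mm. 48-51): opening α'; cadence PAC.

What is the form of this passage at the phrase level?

The cadence pattern HC–PAC–HC–PAC is weak–strong twice, and phrases 3–4 restate phrases 1–2: a period heard twice, not a double period (which would end weakly at phrase 2).

repeated period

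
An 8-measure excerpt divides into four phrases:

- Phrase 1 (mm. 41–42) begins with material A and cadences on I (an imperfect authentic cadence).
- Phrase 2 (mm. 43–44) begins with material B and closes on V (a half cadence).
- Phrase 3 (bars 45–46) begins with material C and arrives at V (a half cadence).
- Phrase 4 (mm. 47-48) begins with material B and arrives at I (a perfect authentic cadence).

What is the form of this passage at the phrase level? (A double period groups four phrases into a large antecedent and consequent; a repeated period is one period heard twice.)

Four phrases in two halves: the first half (measures 41–44) ends with a half cadence, the second (measures 45–48) with a perfect authentic cadence — a large antecedent–consequent pair, i.e. a double period.
Phrase 3 begins with different material from phrase 1, making it contrasting.

contrasting double period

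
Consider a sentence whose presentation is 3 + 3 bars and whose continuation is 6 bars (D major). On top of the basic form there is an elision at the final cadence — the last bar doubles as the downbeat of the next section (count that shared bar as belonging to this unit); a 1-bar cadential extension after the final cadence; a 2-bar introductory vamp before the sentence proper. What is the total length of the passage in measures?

15 measures

Basic sentence: 3 + 3 + 6 = 12 bars.
12 (basic form) + 1 (cadential extension) + 2 (introduction) = 15.
The elision shares a bar with the next section but does not change this unit's count.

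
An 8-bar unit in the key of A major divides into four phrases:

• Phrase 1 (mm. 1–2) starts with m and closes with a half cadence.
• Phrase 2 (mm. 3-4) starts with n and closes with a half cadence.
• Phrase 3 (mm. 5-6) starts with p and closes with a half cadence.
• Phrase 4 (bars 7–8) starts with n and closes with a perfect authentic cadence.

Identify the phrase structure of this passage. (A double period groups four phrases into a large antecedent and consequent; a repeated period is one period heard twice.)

Four phrases in two halves: the first half (mm. 1-4) ends with a half cadence, the second (measures 5–8) with a perfect authentic cadence — a large antecedent–consequent pair, i.e. a double period.
Phrase 3 begins with different material from phrase 1, making it contrasting.

contrasting double period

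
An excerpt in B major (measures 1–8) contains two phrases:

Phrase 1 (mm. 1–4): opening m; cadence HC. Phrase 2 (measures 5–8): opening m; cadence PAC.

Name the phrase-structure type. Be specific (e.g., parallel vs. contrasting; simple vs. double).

parallel period

Phrase 1 ends with a half cadence (weaker) and phrase 2 with a perfect authentic cadence (stronger): antecedent + consequent = a period.
The two phrases open with the same material (m / m), so the period is parallel.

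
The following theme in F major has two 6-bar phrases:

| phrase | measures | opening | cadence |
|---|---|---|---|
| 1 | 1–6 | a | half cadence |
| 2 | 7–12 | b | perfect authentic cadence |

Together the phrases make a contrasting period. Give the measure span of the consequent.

measures 7–12

The phrase ending with the weaker cadence (half cadence) is the antecedent; the one ending more conclusively (perfect authentic cadence) is the consequent. The consequent is measures 7–12.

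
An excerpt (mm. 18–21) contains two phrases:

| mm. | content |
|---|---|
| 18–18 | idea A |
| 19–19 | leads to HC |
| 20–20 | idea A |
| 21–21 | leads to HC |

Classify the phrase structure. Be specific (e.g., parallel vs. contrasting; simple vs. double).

repeated phrase

Both phrases have the same opening (A) and the same cadence (half cadence): the second is a restatement, not a consequent, so this is a repeated phrase rather than a period.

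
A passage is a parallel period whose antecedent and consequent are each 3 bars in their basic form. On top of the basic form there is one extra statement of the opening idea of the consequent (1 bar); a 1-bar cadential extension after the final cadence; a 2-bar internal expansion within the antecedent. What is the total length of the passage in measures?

10 measures

Basic parallel period: 3 + 3 = 6 bars.
6 (basic form) + 1 (extra statement) + 1 (cadential extension) + 2 (internal expansion) = 10.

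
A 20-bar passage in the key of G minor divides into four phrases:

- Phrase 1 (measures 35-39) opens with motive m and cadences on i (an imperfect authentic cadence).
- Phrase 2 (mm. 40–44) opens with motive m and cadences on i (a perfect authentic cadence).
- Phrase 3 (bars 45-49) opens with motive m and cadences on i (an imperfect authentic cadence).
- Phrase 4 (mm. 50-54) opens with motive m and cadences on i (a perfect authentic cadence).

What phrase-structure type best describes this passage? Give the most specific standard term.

The cadence pattern IAC–PAC–IAC–PAC is weak–strong twice, and phrases 3–4 restate phrases 1–2: a period heard twice, not a double period (which would end weakly at phrase 2).

repeated period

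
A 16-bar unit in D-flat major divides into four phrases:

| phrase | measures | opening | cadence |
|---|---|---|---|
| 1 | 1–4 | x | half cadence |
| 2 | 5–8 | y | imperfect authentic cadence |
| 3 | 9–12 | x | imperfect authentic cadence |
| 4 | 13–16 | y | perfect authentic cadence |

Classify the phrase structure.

parallel double period

Four phrases in two halves: the first half (mm. 1–8) ends with an imperfect authentic cadence, the second (mm. 9-16) with a perfect authentic cadence — a large antecedent–consequent pair, i.e. a double period.
Phrase 3 begins with the same material as phrase 1, making it parallel.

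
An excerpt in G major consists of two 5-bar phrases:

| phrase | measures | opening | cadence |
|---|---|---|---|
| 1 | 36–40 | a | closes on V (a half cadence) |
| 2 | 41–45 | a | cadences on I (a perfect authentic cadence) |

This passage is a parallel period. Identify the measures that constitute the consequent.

The antecedent is the phrase ending with the weaker cadence (half cadence, phrase 1) and the consequent the one ending more conclusively (perfect authentic cadence, phrase 2); the consequent is bars 41–45.

measures 41–45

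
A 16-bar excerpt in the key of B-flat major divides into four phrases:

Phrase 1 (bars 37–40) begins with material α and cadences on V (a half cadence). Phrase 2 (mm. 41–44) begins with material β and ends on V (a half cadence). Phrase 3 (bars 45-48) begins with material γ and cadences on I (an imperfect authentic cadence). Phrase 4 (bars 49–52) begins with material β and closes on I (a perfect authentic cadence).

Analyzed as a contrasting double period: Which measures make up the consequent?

measures 45–52

In a double period the four phrases pair into a large antecedent (phrases 1–2, ending half cadence) and a large consequent (phrases 3–4, ending perfect authentic cadence). The consequent spans mm. 45–52.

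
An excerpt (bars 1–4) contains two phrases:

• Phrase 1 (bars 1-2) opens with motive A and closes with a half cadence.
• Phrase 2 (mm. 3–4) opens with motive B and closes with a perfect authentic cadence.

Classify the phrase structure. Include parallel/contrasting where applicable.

Phrase 1 ends with a half cadence (weaker) and phrase 2 with a perfect authentic cadence (stronger): antecedent + consequent = a period.
The two phrases open with different material (A / B), so the period is contrasting.

contrasting period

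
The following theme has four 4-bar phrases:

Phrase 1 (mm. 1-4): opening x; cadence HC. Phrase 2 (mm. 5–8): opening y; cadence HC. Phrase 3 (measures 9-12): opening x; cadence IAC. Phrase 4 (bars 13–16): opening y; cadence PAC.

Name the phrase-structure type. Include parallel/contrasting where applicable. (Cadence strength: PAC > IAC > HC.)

Four phrases in two halves: the first half (mm. 1–8) ends with a half cadence, the second (mm. 9–16) with a perfect authentic cadence — a large antecedent–consequent pair, i.e. a double period.
Phrase 3 begins with the same material as phrase 1, making it parallel.

parallel double period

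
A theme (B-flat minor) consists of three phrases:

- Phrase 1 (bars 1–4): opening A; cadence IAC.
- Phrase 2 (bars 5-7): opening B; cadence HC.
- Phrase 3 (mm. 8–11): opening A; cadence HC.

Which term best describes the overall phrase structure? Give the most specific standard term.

phrase group

The final phrase closes with a half cadence, which is not stronger than the preceding half cadence; the 3 phrases lack an overall antecedent–consequent design and so form a phrase group.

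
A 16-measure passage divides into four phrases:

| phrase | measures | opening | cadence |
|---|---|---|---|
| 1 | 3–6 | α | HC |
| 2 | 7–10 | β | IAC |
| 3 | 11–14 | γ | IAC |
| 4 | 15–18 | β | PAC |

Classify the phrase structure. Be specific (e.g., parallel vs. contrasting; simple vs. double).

Four phrases in two halves: the first half (measures 3–10) ends with an imperfect authentic cadence, the second (mm. 11–18) with a perfect authentic cadence — a large antecedent–consequent pair, i.e. a double period.
Phrase 3 begins with different material from phrase 1, making it contrasting.

contrasting double period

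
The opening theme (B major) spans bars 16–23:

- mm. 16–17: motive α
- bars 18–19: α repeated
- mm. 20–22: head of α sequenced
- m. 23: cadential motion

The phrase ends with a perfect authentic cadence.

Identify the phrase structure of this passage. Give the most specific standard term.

sentence

Basic idea (mm. 16–17) + its repetition (mm. 18-19) form the presentation; fragmentation and cadence (measures 20-23) form the continuation — the 8-bar whole is a sentence.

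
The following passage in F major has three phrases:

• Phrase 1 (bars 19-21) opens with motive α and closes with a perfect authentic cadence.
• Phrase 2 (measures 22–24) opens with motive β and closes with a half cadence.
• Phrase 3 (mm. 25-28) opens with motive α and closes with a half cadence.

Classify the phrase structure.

phrase group

The final phrase closes with a half cadence, which is not stronger than the preceding half cadence; the 3 phrases lack an overall antecedent–consequent design and so form a phrase group.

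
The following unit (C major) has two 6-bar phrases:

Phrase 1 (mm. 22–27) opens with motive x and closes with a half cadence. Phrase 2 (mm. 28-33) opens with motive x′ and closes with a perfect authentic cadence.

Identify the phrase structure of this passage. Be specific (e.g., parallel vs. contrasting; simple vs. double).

parallel period

Phrase 1 ends with a half cadence (weaker) and phrase 2 with a perfect authentic cadence (stronger): antecedent + consequent = a period.
The two phrases open with the same material (x / x′), so the period is parallel.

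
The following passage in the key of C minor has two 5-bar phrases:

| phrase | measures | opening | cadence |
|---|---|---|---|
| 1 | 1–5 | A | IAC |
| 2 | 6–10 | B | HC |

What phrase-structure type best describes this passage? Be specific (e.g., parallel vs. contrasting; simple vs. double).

phrase group

The second phrase closes with a half cadence, which is not stronger than the first phrase's imperfect authentic cadence; without a weak→strong cadential pair there is no antecedent–consequent relationship, so this is a phrase group rather than a period.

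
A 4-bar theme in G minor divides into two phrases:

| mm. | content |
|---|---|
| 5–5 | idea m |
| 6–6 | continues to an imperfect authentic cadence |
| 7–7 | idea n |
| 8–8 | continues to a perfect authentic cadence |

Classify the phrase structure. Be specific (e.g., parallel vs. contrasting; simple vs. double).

Phrase 1 ends with an imperfect authentic cadence (weaker) and phrase 2 with a perfect authentic cadence (stronger): antecedent + consequent = a period.
The two phrases open with different material (m / n), so the period is contrasting.

contrasting period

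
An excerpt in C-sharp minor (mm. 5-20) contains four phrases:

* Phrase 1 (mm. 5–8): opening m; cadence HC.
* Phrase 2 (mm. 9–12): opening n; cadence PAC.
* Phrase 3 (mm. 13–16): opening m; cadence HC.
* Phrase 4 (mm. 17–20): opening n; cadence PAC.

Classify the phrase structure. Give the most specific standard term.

The cadence pattern HC–PAC–HC–PAC is weak–strong twice, and phrases 3–4 restate phrases 1–2: a period heard twice, not a double period (which would end weakly at phrase 2).

repeated period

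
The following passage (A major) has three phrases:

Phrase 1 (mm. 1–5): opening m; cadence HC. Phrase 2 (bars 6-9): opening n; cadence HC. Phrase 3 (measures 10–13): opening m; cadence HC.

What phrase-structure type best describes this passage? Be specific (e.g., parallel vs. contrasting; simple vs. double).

The final phrase closes with a half cadence, which is not stronger than the preceding half cadence; the 3 phrases lack an overall antecedent–consequent design and so form a phrase group.

phrase group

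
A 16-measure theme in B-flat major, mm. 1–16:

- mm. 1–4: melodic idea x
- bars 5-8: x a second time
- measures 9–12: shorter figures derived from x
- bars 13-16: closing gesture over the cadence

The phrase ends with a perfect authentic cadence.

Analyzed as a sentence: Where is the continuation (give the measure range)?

measures 9–16

After the presentation (mm. 1–8), the continuation covers the fragmentation through the cadence: bars 9-16.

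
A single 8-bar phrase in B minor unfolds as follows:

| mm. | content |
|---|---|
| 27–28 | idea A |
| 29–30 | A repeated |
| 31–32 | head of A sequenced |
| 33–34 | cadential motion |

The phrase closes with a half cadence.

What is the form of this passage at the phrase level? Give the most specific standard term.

Basic idea (bars 27–28) + its repetition (mm. 29–30) form the presentation; fragmentation and cadence (mm. 31-34) form the continuation — the 8-bar whole is a sentence.

sentence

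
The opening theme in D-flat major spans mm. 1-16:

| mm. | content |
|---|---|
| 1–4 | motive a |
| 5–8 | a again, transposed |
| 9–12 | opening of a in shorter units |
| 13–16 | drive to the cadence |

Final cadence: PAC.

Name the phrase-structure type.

Basic idea (bars 1–4) + its repetition (measures 5-8) form the presentation; fragmentation and cadence (mm. 9-16) form the continuation — the 16-bar whole is a sentence.

sentence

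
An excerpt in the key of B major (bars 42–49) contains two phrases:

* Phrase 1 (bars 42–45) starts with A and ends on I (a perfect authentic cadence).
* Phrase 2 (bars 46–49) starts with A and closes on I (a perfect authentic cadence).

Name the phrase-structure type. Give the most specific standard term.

Both phrases have the same opening (A) and the same cadence (perfect authentic cadence): the second is a restatement, not a consequent, so this is a repeated phrase rather than a period.

repeated phrase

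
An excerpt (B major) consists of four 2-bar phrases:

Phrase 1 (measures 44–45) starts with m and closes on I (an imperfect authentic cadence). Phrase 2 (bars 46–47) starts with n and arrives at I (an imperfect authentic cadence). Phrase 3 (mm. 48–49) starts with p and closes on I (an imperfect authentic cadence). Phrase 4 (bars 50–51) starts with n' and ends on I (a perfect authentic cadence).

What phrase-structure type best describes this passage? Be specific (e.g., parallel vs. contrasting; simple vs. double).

contrasting double period

Four phrases in two halves: the first half (mm. 44–47) ends with an imperfect authentic cadence, the second (mm. 48-51) with a perfect authentic cadence — a large antecedent–consequent pair, i.e. a double period.
Phrase 3 begins with different material from phrase 1, making it contrasting.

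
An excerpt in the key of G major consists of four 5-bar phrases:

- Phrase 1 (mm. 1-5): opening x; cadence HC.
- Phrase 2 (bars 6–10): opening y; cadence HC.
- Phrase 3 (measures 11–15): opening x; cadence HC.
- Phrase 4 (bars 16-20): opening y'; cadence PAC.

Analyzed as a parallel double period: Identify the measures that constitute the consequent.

measures 11–20

In a double period the four phrases pair into a large antecedent (phrases 1–2, ending half cadence) and a large consequent (phrases 3–4, ending perfect authentic cadence). The consequent spans mm. 11-20.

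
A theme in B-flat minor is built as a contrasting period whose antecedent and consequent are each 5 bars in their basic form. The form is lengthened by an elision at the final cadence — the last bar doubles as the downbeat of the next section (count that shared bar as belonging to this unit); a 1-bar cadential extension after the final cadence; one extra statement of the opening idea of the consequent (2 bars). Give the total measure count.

Basic contrasting period: 5 + 5 = 10 bars.
10 (basic form) + 1 (cadential extension) + 2 (extra statement) = 13.
The elision shares a bar with the next section but does not change this unit's count.

13 measures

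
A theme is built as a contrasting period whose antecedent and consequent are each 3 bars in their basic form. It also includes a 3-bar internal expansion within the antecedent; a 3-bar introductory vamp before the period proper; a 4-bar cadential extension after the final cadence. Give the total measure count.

Basic contrasting period: 3 + 3 = 6 bars.
6 (basic form) + 3 (internal expansion) + 3 (introduction) + 4 (cadential extension) = 16.

16 measures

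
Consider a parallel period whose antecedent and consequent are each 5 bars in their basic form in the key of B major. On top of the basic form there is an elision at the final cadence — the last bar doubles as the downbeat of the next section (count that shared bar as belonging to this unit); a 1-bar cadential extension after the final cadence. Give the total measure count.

11 measures

Basic parallel period: 5 + 5 = 10 bars.
10 (basic form) + 1 (cadential extension) = 11.
The elision shares a bar with the next section but does not change this unit's count.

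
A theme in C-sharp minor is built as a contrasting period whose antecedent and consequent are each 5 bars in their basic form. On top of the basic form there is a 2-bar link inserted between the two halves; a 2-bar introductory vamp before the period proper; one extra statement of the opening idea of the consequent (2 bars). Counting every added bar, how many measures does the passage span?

16 measures

Basic contrasting period: 5 + 5 = 10 bars.
10 (basic form) + 2 (link) + 2 (introduction) + 2 (extra statement) = 16.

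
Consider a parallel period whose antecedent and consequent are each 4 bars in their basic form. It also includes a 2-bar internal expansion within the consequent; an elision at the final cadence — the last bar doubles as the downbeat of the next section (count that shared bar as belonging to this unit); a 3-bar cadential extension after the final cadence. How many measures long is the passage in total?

Basic parallel period: 4 + 4 = 8 bars.
8 (basic form) + 2 (internal expansion) + 3 (cadential extension) = 13.
The elision shares a bar with the next section but does not change this unit's count.

13 measures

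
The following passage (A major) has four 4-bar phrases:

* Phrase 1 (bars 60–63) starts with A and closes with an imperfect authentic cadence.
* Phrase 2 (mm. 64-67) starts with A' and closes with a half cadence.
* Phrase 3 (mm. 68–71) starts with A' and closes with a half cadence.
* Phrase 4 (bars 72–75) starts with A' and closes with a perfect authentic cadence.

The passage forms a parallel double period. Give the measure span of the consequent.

In a double period the four phrases pair into a large antecedent (phrases 1–2, ending half cadence) and a large consequent (phrases 3–4, ending perfect authentic cadence). The consequent spans measures 68-75.

measures 68–75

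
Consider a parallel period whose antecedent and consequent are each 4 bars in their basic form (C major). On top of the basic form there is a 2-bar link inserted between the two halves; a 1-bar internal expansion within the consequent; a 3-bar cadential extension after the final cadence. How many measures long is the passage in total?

14 measures

Basic parallel period: 4 + 4 = 8 bars.
8 (basic form) + 2 (link) + 1 (internal expansion) + 3 (cadential extension) = 14.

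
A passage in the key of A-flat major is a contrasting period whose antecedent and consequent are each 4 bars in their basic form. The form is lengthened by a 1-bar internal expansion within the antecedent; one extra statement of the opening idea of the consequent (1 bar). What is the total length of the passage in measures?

Basic contrasting period: 4 + 4 = 8 bars.
8 (basic form) + 1 (internal expansion) + 1 (extra statement) = 10.

10 measures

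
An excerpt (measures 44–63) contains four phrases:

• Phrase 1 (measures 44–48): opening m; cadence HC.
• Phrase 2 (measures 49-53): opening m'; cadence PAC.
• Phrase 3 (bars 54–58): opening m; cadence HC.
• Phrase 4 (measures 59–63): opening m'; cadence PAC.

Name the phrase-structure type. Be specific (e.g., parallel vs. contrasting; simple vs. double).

The cadence pattern HC–PAC–HC–PAC is weak–strong twice, and phrases 3–4 restate phrases 1–2: a period heard twice, not a double period (which would end weakly at phrase 2).

repeated period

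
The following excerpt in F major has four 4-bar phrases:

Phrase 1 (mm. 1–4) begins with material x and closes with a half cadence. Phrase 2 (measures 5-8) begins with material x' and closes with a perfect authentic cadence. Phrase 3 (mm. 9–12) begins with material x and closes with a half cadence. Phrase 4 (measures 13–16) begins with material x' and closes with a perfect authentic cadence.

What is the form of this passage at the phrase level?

repeated period

The cadence pattern HC–PAC–HC–PAC is weak–strong twice, and phrases 3–4 restate phrases 1–2: a period heard twice, not a double period (which would end weakly at phrase 2).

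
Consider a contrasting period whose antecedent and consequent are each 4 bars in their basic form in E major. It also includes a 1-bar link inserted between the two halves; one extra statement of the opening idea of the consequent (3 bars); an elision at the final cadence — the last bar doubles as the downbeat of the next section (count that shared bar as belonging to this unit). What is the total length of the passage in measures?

Basic contrasting period: 4 + 4 = 8 bars.
8 (basic form) + 1 (link) + 3 (extra statement) = 12.
The elision shares a bar with the next section but does not change this unit's count.

12 measures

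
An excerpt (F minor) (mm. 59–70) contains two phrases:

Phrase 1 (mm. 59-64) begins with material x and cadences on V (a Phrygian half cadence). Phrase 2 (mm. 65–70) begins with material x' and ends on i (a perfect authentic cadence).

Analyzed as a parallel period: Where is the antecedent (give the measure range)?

The antecedent is the phrase ending with the weaker cadence (Phrygian half cadence, phrase 1) and the consequent the one ending more conclusively (perfect authentic cadence, phrase 2); the antecedent is measures 59-64.

measures 59–64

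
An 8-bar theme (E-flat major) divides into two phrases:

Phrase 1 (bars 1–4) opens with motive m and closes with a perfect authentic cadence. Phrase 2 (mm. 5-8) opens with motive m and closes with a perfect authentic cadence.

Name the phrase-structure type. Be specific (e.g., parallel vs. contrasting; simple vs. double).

Both phrases have the same opening (m) and the same cadence (perfect authentic cadence): the second is a restatement, not a consequent, so this is a repeated phrase rather than a period.

repeated phrase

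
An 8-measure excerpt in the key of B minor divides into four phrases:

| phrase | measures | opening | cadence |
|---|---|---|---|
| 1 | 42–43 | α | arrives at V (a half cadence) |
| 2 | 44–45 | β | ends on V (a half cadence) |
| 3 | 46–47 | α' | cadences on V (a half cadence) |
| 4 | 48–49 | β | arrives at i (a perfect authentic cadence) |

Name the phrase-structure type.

parallel double period

Four phrases in two halves: the first half (mm. 42–45) ends with a half cadence, the second (mm. 46–49) with a perfect authentic cadence — a large antecedent–consequent pair, i.e. a double period.
Phrase 3 begins with the same material as phrase 1, making it parallel.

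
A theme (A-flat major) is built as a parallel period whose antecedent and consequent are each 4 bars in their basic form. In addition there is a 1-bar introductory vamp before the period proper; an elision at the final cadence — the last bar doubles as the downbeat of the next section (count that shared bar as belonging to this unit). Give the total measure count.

9 measures

Basic parallel period: 4 + 4 = 8 bars.
8 (basic form) + 1 (introduction) = 9.
The elision shares a bar with the next section but does not change this unit's count.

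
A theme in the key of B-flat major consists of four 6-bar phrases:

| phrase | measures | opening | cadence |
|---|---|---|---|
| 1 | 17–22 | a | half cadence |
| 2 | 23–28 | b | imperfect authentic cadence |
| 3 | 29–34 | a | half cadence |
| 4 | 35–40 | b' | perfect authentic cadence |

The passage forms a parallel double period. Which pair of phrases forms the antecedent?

In a double period the first pair of phrases (ending imperfect authentic cadence) is the large antecedent and the second pair (ending perfect authentic cadence) is the large consequent; the antecedent is phrases 1 and 2.

phrases 1 and 2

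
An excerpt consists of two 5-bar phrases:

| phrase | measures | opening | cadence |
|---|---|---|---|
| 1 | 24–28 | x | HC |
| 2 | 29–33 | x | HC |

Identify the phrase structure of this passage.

Both phrases have the same opening (x) and the same cadence (half cadence): the second is a restatement, not a consequent, so this is a repeated phrase rather than a period.

repeated phrase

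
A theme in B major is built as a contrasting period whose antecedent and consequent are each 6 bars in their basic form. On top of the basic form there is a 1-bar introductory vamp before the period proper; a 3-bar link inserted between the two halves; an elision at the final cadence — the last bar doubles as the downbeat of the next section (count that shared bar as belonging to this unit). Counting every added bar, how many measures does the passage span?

Basic contrasting period: 6 + 6 = 12 bars.
12 (basic form) + 1 (introduction) + 3 (link) = 16.
The elision shares a bar with the next section but does not change this unit's count.

16 measures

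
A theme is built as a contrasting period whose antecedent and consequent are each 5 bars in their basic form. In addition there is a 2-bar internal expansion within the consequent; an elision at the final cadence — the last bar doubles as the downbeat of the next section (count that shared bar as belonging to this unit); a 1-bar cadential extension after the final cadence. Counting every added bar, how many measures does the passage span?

13 measures

Basic contrasting period: 5 + 5 = 10 bars.
10 (basic form) + 2 (internal expansion) + 1 (cadential extension) = 13.
The elision shares a bar with the next section but does not change this unit's count.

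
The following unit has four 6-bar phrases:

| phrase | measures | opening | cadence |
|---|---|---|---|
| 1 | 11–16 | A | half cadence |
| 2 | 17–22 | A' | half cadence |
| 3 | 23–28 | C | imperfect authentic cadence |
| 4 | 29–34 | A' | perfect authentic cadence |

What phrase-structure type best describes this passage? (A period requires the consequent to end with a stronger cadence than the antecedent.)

Four phrases in two halves: the first half (measures 11–22) ends with a half cadence, the second (bars 23-34) with a perfect authentic cadence — a large antecedent–consequent pair, i.e. a double period.
Phrase 3 begins with different material from phrase 1, making it contrasting.

contrasting double period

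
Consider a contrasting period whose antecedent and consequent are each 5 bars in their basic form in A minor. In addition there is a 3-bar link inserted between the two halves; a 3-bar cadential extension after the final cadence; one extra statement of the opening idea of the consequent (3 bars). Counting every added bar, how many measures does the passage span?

19 measures

Basic contrasting period: 5 + 5 = 10 bars.
10 (basic form) + 3 (link) + 3 (cadential extension) + 3 (extra statement) = 19.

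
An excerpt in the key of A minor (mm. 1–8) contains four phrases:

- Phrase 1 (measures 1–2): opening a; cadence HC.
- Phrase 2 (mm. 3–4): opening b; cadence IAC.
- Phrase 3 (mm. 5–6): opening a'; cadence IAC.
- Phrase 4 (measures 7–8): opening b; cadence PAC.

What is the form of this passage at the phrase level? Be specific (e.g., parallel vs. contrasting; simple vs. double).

Four phrases in two halves: the first half (measures 1–4) ends with an imperfect authentic cadence, the second (bars 5–8) with a perfect authentic cadence — a large antecedent–consequent pair, i.e. a double period.
Phrase 3 begins with the same material as phrase 1, making it parallel.

parallel double period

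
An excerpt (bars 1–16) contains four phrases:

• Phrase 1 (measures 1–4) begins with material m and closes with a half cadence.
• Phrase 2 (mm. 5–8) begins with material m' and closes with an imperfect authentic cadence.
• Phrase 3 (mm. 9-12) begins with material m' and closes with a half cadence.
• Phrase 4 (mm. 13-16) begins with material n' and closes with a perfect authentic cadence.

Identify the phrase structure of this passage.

Four phrases in two halves: the first half (measures 1–8) ends with an imperfect authentic cadence, the second (measures 9–16) with a perfect authentic cadence — a large antecedent–consequent pair, i.e. a double period.
Phrase 3 begins with the same material as phrase 1, making it parallel.

parallel double period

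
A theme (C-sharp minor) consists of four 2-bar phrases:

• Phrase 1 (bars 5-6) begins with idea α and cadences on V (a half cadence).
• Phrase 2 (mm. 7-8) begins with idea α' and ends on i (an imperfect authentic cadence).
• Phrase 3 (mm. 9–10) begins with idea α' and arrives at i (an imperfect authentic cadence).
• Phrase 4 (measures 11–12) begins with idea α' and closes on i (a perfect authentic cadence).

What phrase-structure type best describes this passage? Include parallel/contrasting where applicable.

Four phrases in two halves: the first half (measures 5-8) ends with an imperfect authentic cadence, the second (mm. 9–12) with a perfect authentic cadence — a large antecedent–consequent pair, i.e. a double period.
Phrase 3 begins with the same material as phrase 1, making it parallel.

parallel double period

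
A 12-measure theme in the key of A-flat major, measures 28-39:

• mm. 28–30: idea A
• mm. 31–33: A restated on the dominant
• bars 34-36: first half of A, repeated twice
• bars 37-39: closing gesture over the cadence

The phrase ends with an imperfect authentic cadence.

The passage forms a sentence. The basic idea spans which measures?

measures 28–30

The presentation of a sentence is the basic idea (mm. 28-30) plus its repetition (mm. 31–33); the basic idea is therefore mm. 28-30.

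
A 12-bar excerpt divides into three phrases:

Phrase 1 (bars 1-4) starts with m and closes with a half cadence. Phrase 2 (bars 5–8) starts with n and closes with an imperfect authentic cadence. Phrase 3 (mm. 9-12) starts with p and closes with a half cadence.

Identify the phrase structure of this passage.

phrase group

The final phrase closes with a half cadence, which is not stronger than the preceding imperfect authentic cadence; the 3 phrases lack an overall antecedent–consequent design and so form a phrase group.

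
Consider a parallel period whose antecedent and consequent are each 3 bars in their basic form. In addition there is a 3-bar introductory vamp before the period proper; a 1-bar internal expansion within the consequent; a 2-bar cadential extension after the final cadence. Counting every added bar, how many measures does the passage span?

Basic parallel period: 3 + 3 = 6 bars.
6 (basic form) + 3 (introduction) + 1 (internal expansion) + 2 (cadential extension) = 12.

12 measures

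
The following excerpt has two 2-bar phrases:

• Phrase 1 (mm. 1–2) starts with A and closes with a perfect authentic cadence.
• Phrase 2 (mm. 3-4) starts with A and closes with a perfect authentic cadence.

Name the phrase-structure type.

repeated phrase

Both phrases have the same opening (A) and the same cadence (perfect authentic cadence): the second is a restatement, not a consequent, so this is a repeated phrase rather than a period.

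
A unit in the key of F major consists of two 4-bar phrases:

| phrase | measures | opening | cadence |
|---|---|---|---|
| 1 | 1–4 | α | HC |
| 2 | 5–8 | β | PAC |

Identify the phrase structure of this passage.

contrasting period

Phrase 1 ends with a half cadence (weaker) and phrase 2 with a perfect authentic cadence (stronger): antecedent + consequent = a period.
The two phrases open with different material (α / β), so the period is contrasting.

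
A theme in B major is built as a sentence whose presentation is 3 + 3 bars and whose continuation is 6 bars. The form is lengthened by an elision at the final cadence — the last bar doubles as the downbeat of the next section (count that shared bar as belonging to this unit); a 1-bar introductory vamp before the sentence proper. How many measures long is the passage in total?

13 measures

Basic sentence: 3 + 3 + 6 = 12 bars.
12 (basic form) + 1 (introduction) = 13.
The elision shares a bar with the next section but does not change this unit's count.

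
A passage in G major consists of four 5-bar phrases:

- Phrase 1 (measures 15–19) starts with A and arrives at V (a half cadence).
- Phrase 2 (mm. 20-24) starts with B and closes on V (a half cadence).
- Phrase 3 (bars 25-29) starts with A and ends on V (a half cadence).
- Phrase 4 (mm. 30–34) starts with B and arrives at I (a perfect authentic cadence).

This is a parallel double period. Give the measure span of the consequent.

In a double period the first pair of phrases (ending half cadence) is the large antecedent and the second pair (ending perfect authentic cadence) is the large consequent; the consequent is measures 25–34.

measures 25–34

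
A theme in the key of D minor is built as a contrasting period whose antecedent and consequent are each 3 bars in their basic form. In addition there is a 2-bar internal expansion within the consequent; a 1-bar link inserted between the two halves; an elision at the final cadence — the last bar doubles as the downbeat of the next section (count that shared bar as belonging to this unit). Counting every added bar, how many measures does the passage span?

9 measures

Basic contrasting period: 3 + 3 = 6 bars.
6 (basic form) + 2 (internal expansion) + 1 (link) = 9.
The elision shares a bar with the next section but does not change this unit's count.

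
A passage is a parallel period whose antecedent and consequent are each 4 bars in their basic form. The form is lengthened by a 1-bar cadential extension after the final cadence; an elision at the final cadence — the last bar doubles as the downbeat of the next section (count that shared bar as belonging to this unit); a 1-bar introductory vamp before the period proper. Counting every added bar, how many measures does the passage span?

10 measures

Basic parallel period: 4 + 4 = 8 bars.
8 (basic form) + 1 (cadential extension) + 1 (introduction) = 10.
The elision shares a bar with the next section but does not change this unit's count.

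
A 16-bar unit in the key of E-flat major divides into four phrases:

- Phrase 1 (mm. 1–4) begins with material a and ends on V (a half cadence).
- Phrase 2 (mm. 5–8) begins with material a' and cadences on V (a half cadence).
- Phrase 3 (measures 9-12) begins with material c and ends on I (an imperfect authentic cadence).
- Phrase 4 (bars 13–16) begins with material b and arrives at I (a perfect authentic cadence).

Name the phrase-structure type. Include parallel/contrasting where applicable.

contrasting double period

Four phrases in two halves: the first half (mm. 1–8) ends with a half cadence, the second (measures 9–16) with a perfect authentic cadence — a large antecedent–consequent pair, i.e. a double period.
Phrase 3 begins with different material from phrase 1, making it contrasting.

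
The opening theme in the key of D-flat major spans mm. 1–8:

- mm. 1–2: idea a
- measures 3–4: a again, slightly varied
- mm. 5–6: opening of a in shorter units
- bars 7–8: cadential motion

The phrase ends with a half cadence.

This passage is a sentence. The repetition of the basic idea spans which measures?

measures 3–4

The presentation of a sentence is the basic idea (bars 1-2) plus its repetition (bars 3–4); the repetition of the basic idea is therefore bars 3–4.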